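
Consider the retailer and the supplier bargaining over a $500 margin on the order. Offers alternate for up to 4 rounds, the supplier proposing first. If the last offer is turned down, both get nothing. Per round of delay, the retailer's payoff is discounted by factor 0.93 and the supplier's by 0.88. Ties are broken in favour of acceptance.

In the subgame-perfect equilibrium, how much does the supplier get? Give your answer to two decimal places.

63.64

By backward induction:
Round 4 (the retailer proposes): the supplier will accept anything ≥ 0, so the retailer offers 0 and keeps 500.
Round 3 (the supplier proposes): the retailer can get 500 next round, worth 0.93 × 500 = 465 now. The supplier offers 465 and keeps 500 − 465 = 35.
Round 2 (the retailer proposes): the supplier can get 35 next round, worth 0.88 × 35 = 30.8 now, so the retailer offers 30.8, keeping 469.2.
Round 1 (the supplier proposes): the retailer can get 469.2 next round, worth 0.93 × 469.2 = 436.356 now, so the supplier offers 436.356, keeping 63.644.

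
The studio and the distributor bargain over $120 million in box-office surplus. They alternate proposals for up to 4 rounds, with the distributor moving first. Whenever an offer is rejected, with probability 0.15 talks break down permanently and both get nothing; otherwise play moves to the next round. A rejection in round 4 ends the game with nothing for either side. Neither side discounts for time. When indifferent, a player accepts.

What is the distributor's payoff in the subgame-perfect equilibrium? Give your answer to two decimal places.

By backward induction:
Round 4 (the studio proposes): the distributor will accept anything ≥ 0, so the studio offers 0 and keeps 120.
Round 3 (the distributor proposes): rejecting gives the studio an expected 0.85 × 120 = 102, so the distributor offers 102, keeping 18.
Round 2 (the studio proposes): rejecting gives the distributor an expected 0.85 × 18 = 15.3, so the studio offers 15.3, keeping 104.7.
Round 1 (the distributor proposes): rejecting gives the studio an expected 0.85 × 104.7 = 88.995; the distributor offers that and keeps 31.005.

31.01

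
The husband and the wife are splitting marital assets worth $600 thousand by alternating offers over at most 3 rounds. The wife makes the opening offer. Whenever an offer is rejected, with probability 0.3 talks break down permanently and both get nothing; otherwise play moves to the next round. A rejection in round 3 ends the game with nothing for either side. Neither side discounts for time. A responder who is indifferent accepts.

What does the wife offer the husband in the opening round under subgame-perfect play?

126

By backward induction:
Round 3 (the wife proposes): rejection yields 0 for the husband; the wife offers 0 and keeps 600.
Round 2 (the husband proposes): rejecting gives the wife an expected 0.7 × 600 = 420. The husband offers 420 and keeps 600 − 420 = 180.
Round 1 (the wife proposes): rejecting gives the husband an expected 0.7 × 180 = 126, so the wife offers 126, keeping 474.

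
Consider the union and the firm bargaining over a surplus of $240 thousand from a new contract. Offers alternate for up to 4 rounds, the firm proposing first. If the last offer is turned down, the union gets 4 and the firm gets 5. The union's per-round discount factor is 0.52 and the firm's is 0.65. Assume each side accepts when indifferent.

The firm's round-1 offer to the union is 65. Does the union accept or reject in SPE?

Work out the union's continuation value if the offer is rejected.
Round 4 (the union proposes): the firm gets 5 if talks fail, so the union offers 5 and keeps 235.
Round 3 (the firm proposes): the union can get 235 next round, worth 0.52 × 235 = 122.2 now. The firm offers 122.2 and keeps 240 − 122.2 = 117.8.
Round 2 (the union proposes): the firm can get 117.8 next round, worth 0.65 × 117.8 = 76.57 now; the union offers that and keeps 163.43.
So by rejecting in round 1, the union gets 163.43 next round, worth 0.52 × 163.43 = 84.9836 now.
Offer 65 < 84.9836, so the union rejects.

Reject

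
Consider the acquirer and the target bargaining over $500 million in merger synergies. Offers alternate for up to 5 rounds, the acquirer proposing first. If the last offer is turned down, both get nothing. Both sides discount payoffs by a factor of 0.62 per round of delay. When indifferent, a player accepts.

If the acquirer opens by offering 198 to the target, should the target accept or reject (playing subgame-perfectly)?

Round 5 (the acquirer proposes): the target will accept anything ≥ 0, so the acquirer offers 0 and keeps 500.
Round 4 (the target proposes): the acquirer can get 500 next round, worth 0.62 × 500 = 310 now, so the target offers 310, keeping 190.
Round 3 (the acquirer proposes): the target can get 190 next round, worth 0.62 × 190 = 117.8 now. The acquirer offers 117.8 and keeps 500 − 117.8 = 382.2.
Round 2 (the target proposes): the acquirer can get 382.2 next round, worth 0.62 × 382.2 = 236.964 now; the target offers that and keeps 263.036.
So by rejecting in round 1, the target gets 263.036 next round, worth 0.62 × 263.036 = 163.08232 now.
Offer 198 ≥ 163.08232, so the target accepts.

Accept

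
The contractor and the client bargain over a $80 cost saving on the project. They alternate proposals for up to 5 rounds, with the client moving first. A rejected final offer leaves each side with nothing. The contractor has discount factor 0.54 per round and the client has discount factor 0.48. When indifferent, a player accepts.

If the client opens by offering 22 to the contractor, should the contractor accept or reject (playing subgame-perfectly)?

Reject

Work out the contractor's continuation value if the offer is rejected.
Round 5 (the client proposes): rejection yields 0 for the contractor; the client offers 0 and keeps 80.
Round 4 (the contractor proposes): the client can get 80 next round, worth 0.48 × 80 = 38.4 now. The contractor offers 38.4 and keeps 80 − 38.4 = 41.6.
Round 3 (the client proposes): the contractor can get 41.6 next round, worth 0.54 × 41.6 = 22.464 now, so the client offers 22.464, keeping 57.536.
Round 2 (the contractor proposes): the client can get 57.536 next round, worth 0.48 × 57.536 = 27.61728 now; the contractor offers that and keeps 52.38272.
So by rejecting in round 1, the contractor gets 52.38272 next round, worth 0.54 × 52.38272 = 28.2866688 now.
Offer 22 < 28.2866688, so the contractor rejects.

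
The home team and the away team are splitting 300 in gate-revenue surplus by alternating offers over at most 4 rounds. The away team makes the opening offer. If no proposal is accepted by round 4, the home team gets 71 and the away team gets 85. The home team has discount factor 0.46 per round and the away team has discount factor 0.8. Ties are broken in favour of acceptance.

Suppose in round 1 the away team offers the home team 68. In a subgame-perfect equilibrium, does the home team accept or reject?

Accept

Round 4 (the home team proposes): the away team gets 85 if talks fail, so the home team offers 85 and keeps 215.
Round 3 (the away team proposes): the home team can get 215 next round, worth 0.46 × 215 = 98.9 now. The away team offers 98.9 and keeps 300 − 98.9 = 201.1.
Round 2 (the home team proposes): the away team can get 201.1 next round, worth 0.8 × 201.1 = 160.88 now, so the home team offers 160.88, keeping 139.12.
So by rejecting in round 1, the home team gets 139.12 next round, worth 0.46 × 139.12 = 63.9952 now.
Offer 68 ≥ 63.9952, so the home team accepts.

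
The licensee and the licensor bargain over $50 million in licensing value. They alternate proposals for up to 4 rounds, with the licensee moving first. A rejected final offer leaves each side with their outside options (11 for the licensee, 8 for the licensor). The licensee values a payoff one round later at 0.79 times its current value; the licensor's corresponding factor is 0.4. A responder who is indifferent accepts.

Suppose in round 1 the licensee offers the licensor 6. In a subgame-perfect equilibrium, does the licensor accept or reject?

Work out the licensor's continuation value if the offer is rejected.
Round 4 (the licensor proposes): the licensee gets 11 if talks fail, so the licensor offers 11 and keeps 39.
Round 3 (the licensee proposes): the licensor can get 39 next round, worth 0.4 × 39 = 15.6 now; the licensee offers that and keeps 34.4.
Round 2 (the licensor proposes): the licensee can get 34.4 next round, worth 0.79 × 34.4 = 27.176 now, so the licensor offers 27.176, keeping 22.824.
So by rejecting in round 1, the licensor gets 22.824 next round, worth 0.4 × 22.824 = 9.1296 now.
Offer 6 < 9.1296, so the licensor rejects.

Reject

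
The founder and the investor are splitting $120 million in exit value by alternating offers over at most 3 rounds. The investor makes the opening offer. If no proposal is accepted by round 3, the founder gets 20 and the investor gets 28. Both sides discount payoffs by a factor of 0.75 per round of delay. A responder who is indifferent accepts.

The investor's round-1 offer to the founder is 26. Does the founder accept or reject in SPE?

Reject

Round 3 (the investor proposes): the founder gets 20 if talks fail, so the investor offers 20 and keeps 100.
Round 2 (the founder proposes): the investor can get 100 next round, worth 0.75 × 100 = 75 now. The founder offers 75 and keeps 120 − 75 = 45.
So by rejecting in round 1, the founder gets 45 next round, worth 0.75 × 45 = 33.75 now.
Offer 26 < 33.75, so the founder rejects.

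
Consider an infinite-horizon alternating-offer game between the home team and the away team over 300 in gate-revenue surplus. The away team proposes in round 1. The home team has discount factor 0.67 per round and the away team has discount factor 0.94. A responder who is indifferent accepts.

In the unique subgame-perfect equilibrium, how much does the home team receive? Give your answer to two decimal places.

32.58

In a stationary SPE each proposer offers the other exactly their discounted continuation value.
If the away team keeps x when proposing and the home team keeps y when proposing, then x = 300 − 0.67y and y = 300 − 0.94x.
Solving: x = 300(1 − 0.67) / (1 − 0.94·0.67) = 99 / 0.3702 ≈ 267.4230.
The home team gets 300 − 267.4230 ≈ 32.5770.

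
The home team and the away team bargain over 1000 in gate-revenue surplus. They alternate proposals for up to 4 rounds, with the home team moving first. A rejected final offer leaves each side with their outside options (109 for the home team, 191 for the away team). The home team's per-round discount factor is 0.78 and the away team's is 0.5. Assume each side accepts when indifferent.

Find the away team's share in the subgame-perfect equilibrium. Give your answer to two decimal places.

Round 4 (the away team proposes): the home team gets 109 if talks fail, so the away team offers 109 and keeps 891.
Round 3 (the home team proposes): the away team can get 891 next round, worth 0.5 × 891 = 445.5 now; the home team offers that and keeps 554.5.
Round 2 (the away team proposes): the home team can get 554.5 next round, worth 0.78 × 554.5 = 432.51 now, so the away team offers 432.51, keeping 567.49.
Round 1 (the home team proposes): the away team can get 567.49 next round, worth 0.5 × 567.49 = 283.745 now. The home team offers 283.745 and keeps 1000 − 283.745 = 716.255.

283.75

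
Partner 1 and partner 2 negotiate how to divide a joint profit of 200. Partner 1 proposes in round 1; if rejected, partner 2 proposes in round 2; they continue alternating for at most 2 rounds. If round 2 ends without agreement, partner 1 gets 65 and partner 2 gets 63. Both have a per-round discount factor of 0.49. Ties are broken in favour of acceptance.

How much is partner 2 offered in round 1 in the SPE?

Round 2 (partner 2 proposes): partner 1 gets 65 if talks fail, so partner 2 offers 65 and keeps 135.
Round 1 (partner 1 proposes): partner 2 can get 135 next round, worth 0.49 × 135 = 66.15 now. Partner 1 offers 66.15 and keeps 200 − 66.15 = 133.85.

66.15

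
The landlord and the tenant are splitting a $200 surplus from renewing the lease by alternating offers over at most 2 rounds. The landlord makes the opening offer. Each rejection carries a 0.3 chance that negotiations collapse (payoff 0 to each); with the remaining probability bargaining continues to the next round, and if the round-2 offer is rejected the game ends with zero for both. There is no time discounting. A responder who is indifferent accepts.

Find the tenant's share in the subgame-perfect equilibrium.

Round 2 (the tenant proposes): the landlord will accept anything ≥ 0, so the tenant offers 0 and keeps 200.
Round 1 (the landlord proposes): rejecting gives the tenant an expected 0.7 × 200 = 140. The landlord offers 140 and keeps 200 − 140 = 60.

140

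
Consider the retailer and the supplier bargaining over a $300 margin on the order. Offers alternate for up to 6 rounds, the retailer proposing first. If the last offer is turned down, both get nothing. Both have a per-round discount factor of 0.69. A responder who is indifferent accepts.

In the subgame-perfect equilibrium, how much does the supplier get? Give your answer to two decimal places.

Round 6 (the supplier proposes): the retailer will accept anything ≥ 0, so the supplier offers 0 and keeps 300.
Round 5 (the retailer proposes): the supplier can get 300 next round, worth 0.69 × 300 = 207 now, so the retailer offers 207, keeping 93.
Round 4 (the supplier proposes): the retailer can get 93 next round, worth 0.69 × 93 = 64.17 now. The supplier offers 64.17 and keeps 300 − 64.17 = 235.83.
Round 3 (the retailer proposes): the supplier can get 235.83 next round, worth 0.69 × 235.83 = 162.7227 now; the retailer offers that and keeps 137.2773.
Round 2 (the supplier proposes): the retailer can get 137.2773 next round, worth 0.69 × 137.2773 = 94.721337 now. The supplier offers 94.721337 and keeps 300 − 94.721337 = 205.278663.
Round 1 (the retailer proposes): the supplier can get 205.278663 next round, worth 0.69 × 205.278663 = 141.64227747 now; the retailer offers that and keeps 158.35772253.

141.64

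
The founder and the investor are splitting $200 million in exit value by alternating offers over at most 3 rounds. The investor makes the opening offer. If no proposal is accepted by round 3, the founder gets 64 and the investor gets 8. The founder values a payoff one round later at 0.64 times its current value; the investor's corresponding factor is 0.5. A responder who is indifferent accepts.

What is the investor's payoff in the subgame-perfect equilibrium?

Work backward from the last round.
Round 3 (the investor proposes): the founder gets 64 if talks fail, so the investor offers 64 and keeps 136.
Round 2 (the founder proposes): the investor can get 136 next round, worth 0.5 × 136 = 68 now, so the founder offers 68, keeping 132.
Round 1 (the investor proposes): the founder can get 132 next round, worth 0.64 × 132 = 84.48 now; the investor offers that and keeps 115.52.

115.52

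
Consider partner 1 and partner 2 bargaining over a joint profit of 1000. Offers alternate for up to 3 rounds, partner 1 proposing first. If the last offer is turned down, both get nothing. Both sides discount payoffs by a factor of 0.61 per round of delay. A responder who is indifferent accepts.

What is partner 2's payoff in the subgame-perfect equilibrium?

Round 3 (partner 1 proposes): rejection yields 0 for partner 2; partner 1 offers 0 and keeps 1000.
Round 2 (partner 2 proposes): partner 1 can get 1000 next round, worth 0.61 × 1000 = 610 now. Partner 2 offers 610 and keeps 1000 − 610 = 390.
Round 1 (partner 1 proposes): partner 2 can get 390 next round, worth 0.61 × 390 = 237.9 now. Partner 1 offers 237.9 and keeps 1000 − 237.9 = 762.1.

237.9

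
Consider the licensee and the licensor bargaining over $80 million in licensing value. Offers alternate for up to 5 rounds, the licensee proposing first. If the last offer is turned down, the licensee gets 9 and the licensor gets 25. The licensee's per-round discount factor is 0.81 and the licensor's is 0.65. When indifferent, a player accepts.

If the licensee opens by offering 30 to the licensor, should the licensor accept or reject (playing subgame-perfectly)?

Round 5 (the licensee proposes): the licensor gets 25 if talks fail, so the licensee offers 25 and keeps 55.
Round 4 (the licensor proposes): the licensee can get 55 next round, worth 0.81 × 55 = 44.55 now. The licensor offers 44.55 and keeps 80 − 44.55 = 35.45.
Round 3 (the licensee proposes): the licensor can get 35.45 next round, worth 0.65 × 35.45 = 23.0425 now; the licensee offers that and keeps 56.9575.
Round 2 (the licensor proposes): the licensee can get 56.9575 next round, worth 0.81 × 56.9575 = 46.135575 now, so the licensor offers 46.135575, keeping 33.864425.
So by rejecting in round 1, the licensor gets 33.864425 next round, worth 0.65 × 33.864425 = 22.01187625 now.
Offer 30 ≥ 22.01187625, so the licensor accepts.

Accept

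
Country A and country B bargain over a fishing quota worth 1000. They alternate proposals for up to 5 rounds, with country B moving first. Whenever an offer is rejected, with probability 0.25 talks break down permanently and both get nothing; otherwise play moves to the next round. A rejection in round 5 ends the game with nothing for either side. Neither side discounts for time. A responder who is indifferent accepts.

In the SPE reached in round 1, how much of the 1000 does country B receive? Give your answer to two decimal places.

707.03

Round 5 (country B proposes): country A will accept anything ≥ 0, so country B offers 0 and keeps 1000.
Round 4 (country A proposes): rejecting gives country B an expected 0.75 × 1000 = 750, so country A offers 750, keeping 250.
Round 3 (country B proposes): rejecting gives country A an expected 0.75 × 250 = 187.5; country B offers that and keeps 812.5.
Round 2 (country A proposes): rejecting gives country B an expected 0.75 × 812.5 = 609.375, so country A offers 609.375, keeping 390.625.
Round 1 (country B proposes): rejecting gives country A an expected 0.75 × 390.625 = 292.96875, so country B offers 292.96875, keeping 707.03125.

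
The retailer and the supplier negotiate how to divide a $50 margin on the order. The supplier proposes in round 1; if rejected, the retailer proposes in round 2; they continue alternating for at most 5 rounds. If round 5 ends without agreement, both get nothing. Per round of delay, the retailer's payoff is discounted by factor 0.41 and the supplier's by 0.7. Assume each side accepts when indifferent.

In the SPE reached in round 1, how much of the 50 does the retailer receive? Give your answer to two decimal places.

Round 5 (the supplier proposes): rejection yields 0 for the retailer; the supplier offers 0 and keeps 50.
Round 4 (the retailer proposes): the supplier can get 50 next round, worth 0.7 × 50 = 35 now; the retailer offers that and keeps 15.
Round 3 (the supplier proposes): the retailer can get 15 next round, worth 0.41 × 15 = 6.15 now, so the supplier offers 6.15, keeping 43.85.
Round 2 (the retailer proposes): the supplier can get 43.85 next round, worth 0.7 × 43.85 = 30.695 now. The retailer offers 30.695 and keeps 50 − 30.695 = 19.305.
Round 1 (the supplier proposes): the retailer can get 19.305 next round, worth 0.41 × 19.305 = 7.91505 now, so the supplier offers 7.91505, keeping 42.08495.

7.92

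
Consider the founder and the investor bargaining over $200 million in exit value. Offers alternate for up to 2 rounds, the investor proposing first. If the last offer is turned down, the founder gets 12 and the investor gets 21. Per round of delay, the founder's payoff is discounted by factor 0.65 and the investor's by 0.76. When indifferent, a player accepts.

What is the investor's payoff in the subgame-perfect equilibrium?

83.65

Round 2 (the founder proposes): the investor gets 21 if talks fail, so the founder offers 21 and keeps 179.
Round 1 (the investor proposes): the founder can get 179 next round, worth 0.65 × 179 = 116.35 now, so the investor offers 116.35, keeping 83.65.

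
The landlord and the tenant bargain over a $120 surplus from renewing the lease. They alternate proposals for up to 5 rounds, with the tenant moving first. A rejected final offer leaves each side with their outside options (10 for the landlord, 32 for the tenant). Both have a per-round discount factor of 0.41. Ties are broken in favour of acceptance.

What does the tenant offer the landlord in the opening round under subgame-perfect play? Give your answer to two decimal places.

34.19

Work backward from the last round.
Round 5 (the tenant proposes): the landlord gets 10 if talks fail, so the tenant offers 10 and keeps 110.
Round 4 (the landlord proposes): the tenant can get 110 next round, worth 0.41 × 110 = 45.1 now; the landlord offers that and keeps 74.9.
Round 3 (the tenant proposes): the landlord can get 74.9 next round, worth 0.41 × 74.9 = 30.709 now, so the tenant offers 30.709, keeping 89.291.
Round 2 (the landlord proposes): the tenant can get 89.291 next round, worth 0.41 × 89.291 = 36.60931 now; the landlord offers that and keeps 83.39069.
Round 1 (the tenant proposes): the landlord can get 83.39069 next round, worth 0.41 × 83.39069 = 34.1901829 now, so the tenant offers 34.1901829, keeping 85.8098171.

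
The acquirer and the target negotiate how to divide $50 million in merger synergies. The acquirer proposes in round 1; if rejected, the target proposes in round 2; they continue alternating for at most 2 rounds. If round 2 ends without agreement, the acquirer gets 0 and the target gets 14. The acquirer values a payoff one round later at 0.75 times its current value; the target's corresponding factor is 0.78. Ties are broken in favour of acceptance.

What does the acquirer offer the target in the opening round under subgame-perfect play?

Round 2 (the target proposes): rejection yields 0 for the acquirer; the target offers 0 and keeps 50.
Round 1 (the acquirer proposes): the target can get 50 next round, worth 0.78 × 50 = 39 now, so the acquirer offers 39, keeping 11.

39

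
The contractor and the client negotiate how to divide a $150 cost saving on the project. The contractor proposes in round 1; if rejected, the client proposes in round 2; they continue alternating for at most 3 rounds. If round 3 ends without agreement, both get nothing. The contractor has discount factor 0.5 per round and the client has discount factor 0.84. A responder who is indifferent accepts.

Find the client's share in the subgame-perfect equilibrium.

63

Round 3 (the contractor proposes): rejection yields 0 for the client; the contractor offers 0 and keeps 150.
Round 2 (the client proposes): the contractor can get 150 next round, worth 0.5 × 150 = 75 now; the client offers that and keeps 75.
Round 1 (the contractor proposes): the client can get 75 next round, worth 0.84 × 75 = 63 now. The contractor offers 63 and keeps 150 − 63 = 87.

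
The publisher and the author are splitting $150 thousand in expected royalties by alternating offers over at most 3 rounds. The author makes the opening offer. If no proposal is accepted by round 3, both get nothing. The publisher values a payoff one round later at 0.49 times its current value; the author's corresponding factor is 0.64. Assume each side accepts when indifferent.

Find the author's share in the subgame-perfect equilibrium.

Round 3 (the author proposes): rejection yields 0 for the publisher; the author offers 0 and keeps 150.
Round 2 (the publisher proposes): the author can get 150 next round, worth 0.64 × 150 = 96 now; the publisher offers that and keeps 54.
Round 1 (the author proposes): the publisher can get 54 next round, worth 0.49 × 54 = 26.46 now; the author offers that and keeps 123.54.

123.54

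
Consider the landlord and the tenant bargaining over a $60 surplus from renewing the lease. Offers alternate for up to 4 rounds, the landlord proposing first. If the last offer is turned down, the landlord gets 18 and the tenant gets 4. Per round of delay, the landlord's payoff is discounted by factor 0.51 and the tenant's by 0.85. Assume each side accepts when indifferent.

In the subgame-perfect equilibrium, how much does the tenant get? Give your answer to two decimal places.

40.47

Work backward from the last round.
Round 4 (the tenant proposes): the landlord gets 18 if talks fail, so the tenant offers 18 and keeps 42.
Round 3 (the landlord proposes): the tenant can get 42 next round, worth 0.85 × 42 = 35.7 now; the landlord offers that and keeps 24.3.
Round 2 (the tenant proposes): the landlord can get 24.3 next round, worth 0.51 × 24.3 = 12.393 now. The tenant offers 12.393 and keeps 60 − 12.393 = 47.607.
Round 1 (the landlord proposes): the tenant can get 47.607 next round, worth 0.85 × 47.607 = 40.46595 now, so the landlord offers 40.46595, keeping 19.53405.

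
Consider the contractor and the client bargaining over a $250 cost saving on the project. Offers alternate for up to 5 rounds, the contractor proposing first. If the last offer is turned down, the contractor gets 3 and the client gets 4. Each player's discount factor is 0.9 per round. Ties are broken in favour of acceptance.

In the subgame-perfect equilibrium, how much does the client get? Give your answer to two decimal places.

Solve by backward induction from round 5.
Round 5 (the contractor proposes): the client gets 4 if talks fail, so the contractor offers 4 and keeps 246.
Round 4 (the client proposes): the contractor can get 246 next round, worth 0.9 × 246 = 221.4 now; the client offers that and keeps 28.6.
Round 3 (the contractor proposes): the client can get 28.6 next round, worth 0.9 × 28.6 = 25.74 now. The contractor offers 25.74 and keeps 250 − 25.74 = 224.26.
Round 2 (the client proposes): the contractor can get 224.26 next round, worth 0.9 × 224.26 = 201.834 now. The client offers 201.834 and keeps 250 − 201.834 = 48.166.
Round 1 (the contractor proposes): the client can get 48.166 next round, worth 0.9 × 48.166 = 43.3494 now. The contractor offers 43.3494 and keeps 250 − 43.3494 = 206.6506.

43.35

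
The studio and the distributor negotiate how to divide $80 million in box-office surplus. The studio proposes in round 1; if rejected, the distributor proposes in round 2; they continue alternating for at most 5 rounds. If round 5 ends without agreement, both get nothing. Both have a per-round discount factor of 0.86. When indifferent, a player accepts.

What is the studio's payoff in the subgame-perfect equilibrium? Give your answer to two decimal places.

Round 5 (the studio proposes): rejection yields 0 for the distributor; the studio offers 0 and keeps 80.
Round 4 (the distributor proposes): the studio can get 80 next round, worth 0.86 × 80 = 68.8 now; the distributor offers that and keeps 11.2.
Round 3 (the studio proposes): the distributor can get 11.2 next round, worth 0.86 × 11.2 = 9.632 now, so the studio offers 9.632, keeping 70.368.
Round 2 (the distributor proposes): the studio can get 70.368 next round, worth 0.86 × 70.368 = 60.51648 now. The distributor offers 60.51648 and keeps 80 − 60.51648 = 19.48352.
Round 1 (the studio proposes): the distributor can get 19.48352 next round, worth 0.86 × 19.48352 = 16.7558272 now, so the studio offers 16.7558272, keeping 63.2441728.

63.24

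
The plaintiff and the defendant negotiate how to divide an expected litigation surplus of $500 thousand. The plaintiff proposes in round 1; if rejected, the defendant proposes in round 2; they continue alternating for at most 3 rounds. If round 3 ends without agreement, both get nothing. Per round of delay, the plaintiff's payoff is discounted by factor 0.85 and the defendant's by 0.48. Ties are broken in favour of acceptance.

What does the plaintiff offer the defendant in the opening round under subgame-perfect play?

36

Round 3 (the plaintiff proposes): rejection yields 0 for the defendant; the plaintiff offers 0 and keeps 500.
Round 2 (the defendant proposes): the plaintiff can get 500 next round, worth 0.85 × 500 = 425 now, so the defendant offers 425, keeping 75.
Round 1 (the plaintiff proposes): the defendant can get 75 next round, worth 0.48 × 75 = 36 now; the plaintiff offers that and keeps 464.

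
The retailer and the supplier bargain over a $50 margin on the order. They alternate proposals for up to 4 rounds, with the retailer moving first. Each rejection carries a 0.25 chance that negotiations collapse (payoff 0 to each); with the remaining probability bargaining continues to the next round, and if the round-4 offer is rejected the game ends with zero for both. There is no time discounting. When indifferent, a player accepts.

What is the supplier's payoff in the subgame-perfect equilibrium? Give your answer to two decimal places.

30.47

By backward induction:
Round 4 (the supplier proposes): rejection yields 0 for the retailer; the supplier offers 0 and keeps 50.
Round 3 (the retailer proposes): rejecting gives the supplier an expected 0.75 × 50 = 37.5; the retailer offers that and keeps 12.5.
Round 2 (the supplier proposes): rejecting gives the retailer an expected 0.75 × 12.5 = 9.375. The supplier offers 9.375 and keeps 50 − 9.375 = 40.625.
Round 1 (the retailer proposes): rejecting gives the supplier an expected 0.75 × 40.625 = 30.46875; the retailer offers that and keeps 19.53125.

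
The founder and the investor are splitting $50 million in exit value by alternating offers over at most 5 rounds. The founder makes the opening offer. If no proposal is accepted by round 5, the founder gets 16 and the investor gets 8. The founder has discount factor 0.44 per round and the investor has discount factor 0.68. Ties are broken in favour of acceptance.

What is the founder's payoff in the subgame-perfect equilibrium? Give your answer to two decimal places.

24.55

Round 5 (the founder proposes): the investor gets 8 if talks fail, so the founder offers 8 and keeps 42.
Round 4 (the investor proposes): the founder can get 42 next round, worth 0.44 × 42 = 18.48 now; the investor offers that and keeps 31.52.
Round 3 (the founder proposes): the investor can get 31.52 next round, worth 0.68 × 31.52 = 21.4336 now; the founder offers that and keeps 28.5664.
Round 2 (the investor proposes): the founder can get 28.5664 next round, worth 0.44 × 28.5664 = 12.569216 now. The investor offers 12.569216 and keeps 50 − 12.569216 = 37.430784.
Round 1 (the founder proposes): the investor can get 37.430784 next round, worth 0.68 × 37.430784 = 25.45293312 now, so the founder offers 25.45293312, keeping 24.54706688.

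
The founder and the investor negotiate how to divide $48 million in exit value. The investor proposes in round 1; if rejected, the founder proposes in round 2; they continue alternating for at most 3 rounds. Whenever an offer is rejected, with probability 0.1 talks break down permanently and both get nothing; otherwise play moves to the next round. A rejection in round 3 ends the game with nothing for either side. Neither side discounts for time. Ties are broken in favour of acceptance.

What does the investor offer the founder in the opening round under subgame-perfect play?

Round 3 (the investor proposes): rejection yields 0 for the founder; the investor offers 0 and keeps 48.
Round 2 (the founder proposes): rejecting gives the investor an expected 0.9 × 48 = 43.2. The founder offers 43.2 and keeps 48 − 43.2 = 4.8.
Round 1 (the investor proposes): rejecting gives the founder an expected 0.9 × 4.8 = 4.32, so the investor offers 4.32, keeping 43.68.

4.32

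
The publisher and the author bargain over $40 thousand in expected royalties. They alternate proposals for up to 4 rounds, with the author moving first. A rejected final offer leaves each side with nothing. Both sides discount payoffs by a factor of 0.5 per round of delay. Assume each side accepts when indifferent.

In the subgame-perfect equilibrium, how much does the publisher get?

15

Round 4 (the publisher proposes): rejection yields 0 for the author; the publisher offers 0 and keeps 40.
Round 3 (the author proposes): the publisher can get 40 next round, worth 0.5 × 40 = 20 now. The author offers 20 and keeps 40 − 20 = 20.
Round 2 (the publisher proposes): the author can get 20 next round, worth 0.5 × 20 = 10 now. The publisher offers 10 and keeps 40 − 10 = 30.
Round 1 (the author proposes): the publisher can get 30 next round, worth 0.5 × 30 = 15 now. The author offers 15 and keeps 40 − 15 = 25.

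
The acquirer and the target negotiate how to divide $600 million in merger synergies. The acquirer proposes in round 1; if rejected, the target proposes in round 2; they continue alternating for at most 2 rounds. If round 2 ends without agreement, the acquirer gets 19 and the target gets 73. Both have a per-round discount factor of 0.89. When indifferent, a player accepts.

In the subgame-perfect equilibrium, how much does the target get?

Round 2 (the target proposes): the acquirer gets 19 if talks fail, so the target offers 19 and keeps 581.
Round 1 (the acquirer proposes): the target can get 581 next round, worth 0.89 × 581 = 517.09 now, so the acquirer offers 517.09, keeping 82.91.

517.09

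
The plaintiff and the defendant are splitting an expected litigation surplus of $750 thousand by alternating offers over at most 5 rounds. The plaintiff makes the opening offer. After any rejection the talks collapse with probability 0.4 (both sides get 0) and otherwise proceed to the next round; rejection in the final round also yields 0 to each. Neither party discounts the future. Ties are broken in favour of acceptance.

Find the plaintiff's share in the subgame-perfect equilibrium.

505.2

Round 5 (the plaintiff proposes): rejection yields 0 for the defendant; the plaintiff offers 0 and keeps 750.
Round 4 (the defendant proposes): rejecting gives the plaintiff an expected 0.6 × 750 = 450, so the defendant offers 450, keeping 300.
Round 3 (the plaintiff proposes): rejecting gives the defendant an expected 0.6 × 300 = 180; the plaintiff offers that and keeps 570.
Round 2 (the defendant proposes): rejecting gives the plaintiff an expected 0.6 × 570 = 342; the defendant offers that and keeps 408.
Round 1 (the plaintiff proposes): rejecting gives the defendant an expected 0.6 × 408 = 244.8; the plaintiff offers that and keeps 505.2.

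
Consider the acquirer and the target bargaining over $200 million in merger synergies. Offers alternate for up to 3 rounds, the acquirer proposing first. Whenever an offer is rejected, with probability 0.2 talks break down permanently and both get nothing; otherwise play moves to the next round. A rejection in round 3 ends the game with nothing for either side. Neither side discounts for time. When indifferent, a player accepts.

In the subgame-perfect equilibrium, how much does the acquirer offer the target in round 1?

Round 3 (the acquirer proposes): rejection yields 0 for the target; the acquirer offers 0 and keeps 200.
Round 2 (the target proposes): rejecting gives the acquirer an expected 0.8 × 200 = 160, so the target offers 160, keeping 40.
Round 1 (the acquirer proposes): rejecting gives the target an expected 0.8 × 40 = 32, so the acquirer offers 32, keeping 168.

32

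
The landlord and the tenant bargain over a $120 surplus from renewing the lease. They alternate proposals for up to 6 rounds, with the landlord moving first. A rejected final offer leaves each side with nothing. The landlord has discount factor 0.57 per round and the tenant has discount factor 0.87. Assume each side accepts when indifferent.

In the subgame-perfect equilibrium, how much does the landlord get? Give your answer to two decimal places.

Round 6 (the tenant proposes): rejection yields 0 for the landlord; the tenant offers 0 and keeps 120.
Round 5 (the landlord proposes): the tenant can get 120 next round, worth 0.87 × 120 = 104.4 now. The landlord offers 104.4 and keeps 120 − 104.4 = 15.6.
Round 4 (the tenant proposes): the landlord can get 15.6 next round, worth 0.57 × 15.6 = 8.892 now; the tenant offers that and keeps 111.108.
Round 3 (the landlord proposes): the tenant can get 111.108 next round, worth 0.87 × 111.108 = 96.66396 now. The landlord offers 96.66396 and keeps 120 − 96.66396 = 23.33604.
Round 2 (the tenant proposes): the landlord can get 23.33604 next round, worth 0.57 × 23.33604 = 13.3015428 now; the tenant offers that and keeps 106.6984572.
Round 1 (the landlord proposes): the tenant can get 106.6984572 next round, worth 0.87 × 106.6984572 = 92.827657764 now. The landlord offers 92.827657764 and keeps 120 − 92.827657764 = 27.172342236.

27.17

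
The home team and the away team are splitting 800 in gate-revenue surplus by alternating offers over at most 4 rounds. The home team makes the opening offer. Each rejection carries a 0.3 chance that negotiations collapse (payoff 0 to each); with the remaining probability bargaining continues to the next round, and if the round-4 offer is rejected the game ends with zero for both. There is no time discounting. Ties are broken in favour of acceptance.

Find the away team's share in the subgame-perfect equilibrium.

442.4

Round 4 (the away team proposes): rejection yields 0 for the home team; the away team offers 0 and keeps 800.
Round 3 (the home team proposes): rejecting gives the away team an expected 0.7 × 800 = 560. The home team offers 560 and keeps 800 − 560 = 240.
Round 2 (the away team proposes): rejecting gives the home team an expected 0.7 × 240 = 168, so the away team offers 168, keeping 632.
Round 1 (the home team proposes): rejecting gives the away team an expected 0.7 × 632 = 442.4; the home team offers that and keeps 357.6.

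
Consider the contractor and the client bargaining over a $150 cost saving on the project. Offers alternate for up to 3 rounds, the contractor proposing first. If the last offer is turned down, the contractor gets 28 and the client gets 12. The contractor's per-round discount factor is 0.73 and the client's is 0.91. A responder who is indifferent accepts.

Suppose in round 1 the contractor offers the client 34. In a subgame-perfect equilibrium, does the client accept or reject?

Reject

Work out the client's continuation value if the offer is rejected.
Round 3 (the contractor proposes): the client gets 12 if talks fail, so the contractor offers 12 and keeps 138.
Round 2 (the client proposes): the contractor can get 138 next round, worth 0.73 × 138 = 100.74 now, so the client offers 100.74, keeping 49.26.
So by rejecting in round 1, the client gets 49.26 next round, worth 0.91 × 49.26 = 44.8266 now.
Offer 34 < 44.8266, so the client rejects.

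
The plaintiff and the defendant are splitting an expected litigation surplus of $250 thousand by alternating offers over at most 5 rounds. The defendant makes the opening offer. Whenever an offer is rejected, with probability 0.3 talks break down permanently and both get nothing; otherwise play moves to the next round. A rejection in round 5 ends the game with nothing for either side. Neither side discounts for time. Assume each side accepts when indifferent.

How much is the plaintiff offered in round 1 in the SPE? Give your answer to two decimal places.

Round 5 (the defendant proposes): rejection yields 0 for the plaintiff; the defendant offers 0 and keeps 250.
Round 4 (the plaintiff proposes): rejecting gives the defendant an expected 0.7 × 250 = 175, so the plaintiff offers 175, keeping 75.
Round 3 (the defendant proposes): rejecting gives the plaintiff an expected 0.7 × 75 = 52.5, so the defendant offers 52.5, keeping 197.5.
Round 2 (the plaintiff proposes): rejecting gives the defendant an expected 0.7 × 197.5 = 138.25. The plaintiff offers 138.25 and keeps 250 − 138.25 = 111.75.
Round 1 (the defendant proposes): rejecting gives the plaintiff an expected 0.7 × 111.75 = 78.225, so the defendant offers 78.225, keeping 171.775.

78.23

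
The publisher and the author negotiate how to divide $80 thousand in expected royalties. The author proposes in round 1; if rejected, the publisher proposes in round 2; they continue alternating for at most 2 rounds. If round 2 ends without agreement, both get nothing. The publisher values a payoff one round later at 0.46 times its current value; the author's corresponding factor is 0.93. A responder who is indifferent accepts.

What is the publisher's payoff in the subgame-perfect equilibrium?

Round 2 (the publisher proposes): the author will accept anything ≥ 0, so the publisher offers 0 and keeps 80.
Round 1 (the author proposes): the publisher can get 80 next round, worth 0.46 × 80 = 36.8 now, so the author offers 36.8, keeping 43.2.

36.8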